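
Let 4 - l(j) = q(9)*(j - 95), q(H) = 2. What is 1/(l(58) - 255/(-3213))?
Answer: 63/4919 ≈ 0.012807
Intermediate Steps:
l(j) = 194 - 2*j (l(j) = 4 - 2*(j - 95) = 4 - 2*(-95 + j) = 4 - (-190 + 2*j) = 4 + (190 - 2*j) = 194 - 2*j)
1/(l(58) - 255/(-3213)) = 1/((194 - 2*58) - 255/(-3213)) = 1/((194 - 116) - 255*(-1/3213)) = 1/(78 + 5/63) = 1/(4919/63) = 63/4919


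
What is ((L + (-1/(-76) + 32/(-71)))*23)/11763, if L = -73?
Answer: -9114187/63473148 ≈ -0.14359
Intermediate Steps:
((L + (-1/(-76) + 32/(-71)))*23)/11763 = ((-73 + (-1/(-76) + 32/(-71)))*23)/11763 = ((-73 + (-1*(-1/76) + 32*(-1/71)))*23)*(1/11763) = ((-73 + (1/76 - 32/71))*23)*(1/11763) = ((-73 - 2361/5396)*23)*(1/11763) = -396269/5396*23*(1/11763) = -9114187/5396*1/11763 = -9114187/63473148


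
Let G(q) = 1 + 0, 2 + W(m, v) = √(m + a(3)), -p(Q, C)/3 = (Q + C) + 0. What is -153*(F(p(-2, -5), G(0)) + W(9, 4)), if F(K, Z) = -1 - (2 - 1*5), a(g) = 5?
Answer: -153*√14 ≈ -572.47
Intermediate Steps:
p(Q, C) = -3*C - 3*Q (p(Q, C) = -3*((Q + C) + 0) = -3*((C + Q) + 0) = -3*(C + Q) = -3*C - 3*Q)
W(m, v) = -2 + √(5 + m) (W(m, v) = -2 + √(m + 5) = -2 + √(5 + m))
G(q) = 1
F(K, Z) = 2 (F(K, Z) = -1 - (2 - 5) = -1 - 1*(-3) = -1 + 3 = 2)
-153*(F(p(-2, -5), G(0)) + W(9, 4)) = -153*(2 + (-2 + √(5 + 9))) = -153*(2 + (-2 + √14)) = -153*√14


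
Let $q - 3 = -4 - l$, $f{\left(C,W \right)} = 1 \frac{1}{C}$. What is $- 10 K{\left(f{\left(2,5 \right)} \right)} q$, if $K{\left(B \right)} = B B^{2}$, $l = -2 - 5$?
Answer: $- \frac{15}{2} \approx -7.5$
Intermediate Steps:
$f{\left(C,W \right)} = \frac{1}{C}$
$l = -7$ ($l = -2 - 5 = -7$)
$q = 6$ ($q = 3 - -3 = 3 + \left(-4 + 7\right) = 3 + 3 = 6$)
$K{\left(B \right)} = B^{3}$
$- 10 K{\left(f{\left(2,5 \right)} \right)} q = - 10 \left(\frac{1}{2}\right)^{3} \cdot 6 = - \frac{10}{8} \cdot 6 = \left(-10\right) \frac{1}{8} \cdot 6 = \left(- \frac{5}{4}\right) 6 = - \frac{15}{2}$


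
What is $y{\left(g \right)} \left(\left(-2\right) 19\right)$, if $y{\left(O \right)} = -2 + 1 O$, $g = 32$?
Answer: $-1140$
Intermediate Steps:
$y{\left(O \right)} = -2 + O$
$y{\left(g \right)} \left(\left(-2\right) 19\right) = \left(-2 + 32\right) \left(\left(-2\right) 19\right) = 30 \left(-38\right) = -1140$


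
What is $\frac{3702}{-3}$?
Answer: $-1234$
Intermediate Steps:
$\frac{3702}{-3} = 3702 \left(- \frac{1}{3}\right) = -1234$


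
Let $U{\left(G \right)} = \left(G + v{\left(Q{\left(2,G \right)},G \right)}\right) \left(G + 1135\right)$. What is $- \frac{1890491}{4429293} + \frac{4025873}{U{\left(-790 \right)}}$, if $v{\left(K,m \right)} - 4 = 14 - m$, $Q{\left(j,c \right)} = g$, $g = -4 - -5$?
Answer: $\frac{5940010382893}{9168636510} \approx 647.86$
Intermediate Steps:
$g = 1$ ($g = -4 + 5 = 1$)
$Q{\left(j,c \right)} = 1$
$v{\left(K,m \right)} = 18 - m$ ($v{\left(K,m \right)} = 4 - \left(-14 + m\right) = 18 - m$)
$U{\left(G \right)} = 20430 + 18 G$ ($U{\left(G \right)} = \left(G - \left(-18 + G\right)\right) \left(G + 1135\right) = 18 \left(1135 + G\right) = 20430 + 18 G$)
$- \frac{1890491}{4429293} + \frac{4025873}{U{\left(-790 \right)}} = - \frac{1890491}{4429293} + \frac{4025873}{20430 + 18 \left(-790\right)} = \left(-1890491\right) \frac{1}{4429293} + \frac{4025873}{20430 - 14220} = - \frac{1890491}{4429293} + \frac{4025873}{6210} = \frac{5940010382893}{9168636510}$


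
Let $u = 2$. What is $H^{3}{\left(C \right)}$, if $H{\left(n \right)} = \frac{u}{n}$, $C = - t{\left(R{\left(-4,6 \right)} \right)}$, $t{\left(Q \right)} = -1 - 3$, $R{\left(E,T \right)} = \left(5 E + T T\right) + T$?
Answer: $\frac{1}{8} \approx 0.125$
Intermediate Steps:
$R{\left(E,T \right)} = T + T^{2} + 5 E$ ($R{\left(E,T \right)} = \left(5 E + T^{2}\right) + T = \left(T^{2} + 5 E\right) + T = T + T^{2} + 5 E$)
$t{\left(Q \right)} = -4$ ($t{\left(Q \right)} = -1 - 3 = -4$)
$C = 4$ ($C = \left(-1\right) \left(-4\right) = 4$)
$H{\left(n \right)} = \frac{2}{n}$
$H^{3}{\left(C \right)} = \left(\frac{2}{4}\right)^{3} = \left(2 \cdot \frac{1}{4}\right)^{3} = \left(\frac{1}{2}\right)^{3} = \frac{1}{8}$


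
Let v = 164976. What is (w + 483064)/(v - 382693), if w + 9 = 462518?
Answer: -945573/217717 ≈ -4.3431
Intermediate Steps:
w = 462509 (w = -9 + 462518 = 462509)
(w + 483064)/(v - 382693) = (462509 + 483064)/(164976 - 382693) = 945573/(-217717) = 945573*(-1/217717) = -945573/217717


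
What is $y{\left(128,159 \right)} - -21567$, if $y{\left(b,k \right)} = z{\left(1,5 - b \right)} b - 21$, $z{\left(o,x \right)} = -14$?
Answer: $19754$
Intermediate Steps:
$y{\left(b,k \right)} = -21 - 14 b$ ($y{\left(b,k \right)} = - 14 b - 21 = -21 - 14 b$)
$y{\left(128,159 \right)} - -21567 = \left(-21 - 1792\right) - -21567 = \left(-21 - 1792\right) + 21567 = -1813 + 21567 = 19754$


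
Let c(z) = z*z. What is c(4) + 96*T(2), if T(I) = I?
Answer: 208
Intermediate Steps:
c(z) = z²
c(4) + 96*T(2) = 4² + 96*2 = 16 + 192 = 208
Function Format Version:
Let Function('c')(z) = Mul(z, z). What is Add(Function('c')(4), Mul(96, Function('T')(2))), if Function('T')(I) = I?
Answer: 208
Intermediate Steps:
Function('c')(z) = Pow(z, 2)
Add(Function('c')(4), Mul(96, Function('T')(2))) = Add(Pow(4, 2), Mul(96, 2)) = Add(16, 192) = 208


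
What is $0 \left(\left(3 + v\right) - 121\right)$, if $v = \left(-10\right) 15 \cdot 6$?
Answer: $0$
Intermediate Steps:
$v = -900$ ($v = \left(-150\right) 6 = -900$)
$0 \left(\left(3 + v\right) - 121\right) = 0 \left(\left(3 - 900\right) - 121\right) = 0 \left(-897 - 121\right) = 0 \left(-1018\right) = 0$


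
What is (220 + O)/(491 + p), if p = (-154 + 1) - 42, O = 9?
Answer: 229/296 ≈ 0.77365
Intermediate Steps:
p = -195 (p = -153 - 42 = -195)
(220 + O)/(491 + p) = (220 + 9)/(491 - 195) = 229/296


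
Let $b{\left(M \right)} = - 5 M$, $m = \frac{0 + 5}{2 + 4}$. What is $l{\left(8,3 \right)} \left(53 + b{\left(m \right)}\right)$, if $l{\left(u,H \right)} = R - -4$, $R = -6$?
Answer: $- \frac{293}{3} \approx -97.667$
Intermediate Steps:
$m = \frac{5}{6} \approx 0.83333$
$l{\left(u,H \right)} = -2$ ($l{\left(u,H \right)} = -6 - -4 = -6 + 4 = -2$)
$l{\left(8,3 \right)} \left(53 + b{\left(m \right)}\right) = - 2 \left(53 - \frac{25}{6}\right) = \left(-2\right) \frac{293}{6} = - \frac{293}{3}$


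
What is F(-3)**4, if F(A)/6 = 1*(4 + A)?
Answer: 1296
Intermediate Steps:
F(A) = 24 + 6*A (F(A) = 6*(1*(4 + A)) = 6*(4 + A) = 24 + 6*A)
F(-3)**4 = (24 + 6*(-3))**4 = (24 - 18)**4 = 6**4 = 1296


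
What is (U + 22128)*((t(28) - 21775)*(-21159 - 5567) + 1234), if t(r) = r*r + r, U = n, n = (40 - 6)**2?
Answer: 13045055933648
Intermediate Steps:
n = 1156 (n = 34**2 = 1156)
U = 1156
t(r) = r + r**2 (t(r) = r**2 + r = r + r**2)
(U + 22128)*((t(28) - 21775)*(-21159 - 5567) + 1234) = (1156 + 22128)*((28*(1 + 28) - 21775)*(-21159 - 5567) + 1234) = 23284*((28*29 - 21775)*(-26726) + 1234) = 23284*((812 - 21775)*(-26726) + 1234) = 23284*(-20963*(-26726) + 1234) = 23284*(560257138 + 1234) = 23284*560258372 = 13045055933648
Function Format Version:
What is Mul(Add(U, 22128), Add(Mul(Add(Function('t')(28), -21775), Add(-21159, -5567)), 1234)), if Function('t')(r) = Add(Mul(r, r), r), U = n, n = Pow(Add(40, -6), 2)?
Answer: 13045055933648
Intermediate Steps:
n = 1156 (n = Pow(34, 2) = 1156)
U = 1156
Function('t')(r) = Add(r, Pow(r, 2)) (Function('t')(r) = Add(Pow(r, 2), r) = Add(r, Pow(r, 2)))
Mul(Add(U, 22128), Add(Mul(Add(Function('t')(28), -21775), Add(-21159, -5567)), 1234)) = Mul(Add(1156, 22128), Add(Mul(Add(Mul(28, Add(1, 28)), -21775), Add(-21159, -5567)), 1234)) = Mul(23284, Add(Mul(Add(Mul(28, 29), -21775), -26726), 1234)) = Mul(23284, Add(Mul(Add(812, -21775), -26726), 1234)) = Mul(23284, Add(Mul(-20963, -26726), 1234)) = Mul(23284, Add(560257138, 1234)) = Mul(23284, 560258372) = 13045055933648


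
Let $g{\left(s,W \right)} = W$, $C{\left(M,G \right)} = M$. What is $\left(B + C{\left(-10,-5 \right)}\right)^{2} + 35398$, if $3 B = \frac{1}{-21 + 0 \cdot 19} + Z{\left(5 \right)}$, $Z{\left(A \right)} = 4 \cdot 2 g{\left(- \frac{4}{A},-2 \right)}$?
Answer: $\frac{141429751}{3969} \approx 35634.0$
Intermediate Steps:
$Z{\left(A \right)} = -16$ ($Z{\left(A \right)} = 4 \cdot 2 \left(-2\right) = 8 \left(-2\right) = -16$)
$B = - \frac{337}{63}$ ($B = \frac{\frac{1}{-21 + 0 \cdot 19} - 16}{3} = \frac{\frac{1}{-21 + 0} - 16}{3} = \frac{\frac{1}{-21} - 16}{3} = \frac{- \frac{1}{21} - 16}{3} = \frac{1}{3} \left(- \frac{337}{21}\right) = - \frac{337}{63} \approx -5.3492$)
$\left(B + C{\left(-10,-5 \right)}\right)^{2} + 35398 = \left(- \frac{337}{63} - 10\right)^{2} + 35398 = \left(- \frac{967}{63}\right)^{2} + 35398 = \frac{935089}{3969} + 35398 = \frac{141429751}{3969}$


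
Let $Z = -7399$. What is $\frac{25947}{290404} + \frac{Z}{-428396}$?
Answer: $\frac{829018138}{7775494499} \approx 0.10662$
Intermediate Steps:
$\frac{25947}{290404} + \frac{Z}{-428396} = \frac{25947}{290404} - \frac{7399}{-428396} = 25947 \cdot \frac{1}{290404} - - \frac{7399}{428396} = \frac{25947}{290404} + \frac{7399}{428396} = \frac{829018138}{7775494499}$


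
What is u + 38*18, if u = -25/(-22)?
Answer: 15073/22 ≈ 685.14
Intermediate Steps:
u = 25/22 (u = -25*(-1/22) = 25/22 ≈ 1.1364)
u + 38*18 = 25/22 + 38*18 = 25/22 + 684 = 15073/22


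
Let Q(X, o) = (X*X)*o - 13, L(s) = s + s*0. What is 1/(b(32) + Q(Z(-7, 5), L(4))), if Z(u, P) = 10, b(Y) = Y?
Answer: 1/419 ≈ 0.0023866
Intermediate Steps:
L(s) = s (L(s) = s + 0 = s)
Q(X, o) = -13 + o*X² (Q(X, o) = X²*o - 13 = o*X² - 13 = -13 + o*X²)
1/(b(32) + Q(Z(-7, 5), L(4))) = 1/(32 + (-13 + 4*10²)) = 1/(32 + (-13 + 4*100)) = 1/(32 + (-13 + 400)) = 1/(32 + 387) = 1/419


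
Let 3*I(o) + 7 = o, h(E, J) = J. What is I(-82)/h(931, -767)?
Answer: 89/2301 ≈ 0.038679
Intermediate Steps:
I(o) = -7/3 + o/3
I(-82)/h(931, -767) = (-7/3 + (1/3)*(-82))/(-767) = (-7/3 - 82/3)*(-1/767) = -89/3*(-1/767) = 89/2301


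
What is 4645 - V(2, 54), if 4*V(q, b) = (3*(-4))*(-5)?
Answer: 4630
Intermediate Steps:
V(q, b) = 15 (V(q, b) = ((3*(-4))*(-5))/4 = (-12*(-5))/4 = (1/4)*60 = 15)
4645 - V(2, 54) = 4645 - 1*15 = 4645 - 15 = 4630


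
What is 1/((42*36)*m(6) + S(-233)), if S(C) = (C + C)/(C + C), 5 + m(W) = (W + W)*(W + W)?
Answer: 1/210169 ≈ 4.7581e-6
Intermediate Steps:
m(W) = -5 + 4*W² (m(W) = -5 + (W + W)*(W + W) = -5 + (2*W)*(2*W) = -5 + 4*W²)
S(C) = 1 (S(C) = (2*C)/((2*C)) = (2*C)*(1/(2*C)) = 1)
1/((42*36)*m(6) + S(-233)) = 1/((42*36)*(-5 + 4*6²) + 1) = 1/(1512*(-5 + 4*36) + 1) = 1/(1512*(-5 + 144) + 1) = 1/(1512*139 + 1) = 1/(210168 + 1) = 1/210169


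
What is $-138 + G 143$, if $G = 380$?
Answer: $54202$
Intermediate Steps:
$-138 + G 143 = -138 + 380 \cdot 143 = -138 + 54340 = 54202$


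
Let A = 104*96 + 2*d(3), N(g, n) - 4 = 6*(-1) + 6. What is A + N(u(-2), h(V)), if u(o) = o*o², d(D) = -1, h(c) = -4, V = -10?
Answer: 9986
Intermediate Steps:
u(o) = o³
N(g, n) = 4 (N(g, n) = 4 + (6*(-1) + 6) = 4 + (-6 + 6) = 4 + 0 = 4)
A = 9982 (A = 104*96 + 2*(-1) = 9984 - 2 = 9982)
A + N(u(-2), h(V)) = 9982 + 4 = 9986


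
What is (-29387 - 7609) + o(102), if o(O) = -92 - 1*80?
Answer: -37168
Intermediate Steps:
o(O) = -172 (o(O) = -92 - 80 = -172)
(-29387 - 7609) + o(102) = (-29387 - 7609) - 172 = -36996 - 172 = -37168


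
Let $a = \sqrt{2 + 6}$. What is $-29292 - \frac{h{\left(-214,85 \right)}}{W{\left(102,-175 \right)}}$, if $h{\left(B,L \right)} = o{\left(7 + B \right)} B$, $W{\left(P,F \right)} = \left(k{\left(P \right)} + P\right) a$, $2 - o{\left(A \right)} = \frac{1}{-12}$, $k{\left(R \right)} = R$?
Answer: $-29292 + \frac{2675 \sqrt{2}}{4896} \approx -29291.0$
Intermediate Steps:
$a = 2 \sqrt{2}$ ($a = \sqrt{8} = 2 \sqrt{2} \approx 2.8284$)
$o{\left(A \right)} = \frac{25}{12}$ ($o{\left(A \right)} = 2 - \frac{1}{-12} = 2 - - \frac{1}{12} = 2 + \frac{1}{12} = \frac{25}{12}$)
$W{\left(P,F \right)} = 4 P \sqrt{2}$ ($W{\left(P,F \right)} = \left(P + P\right) 2 \sqrt{2} = 2 P 2 \sqrt{2} = 4 P \sqrt{2}$)
$h{\left(B,L \right)} = \frac{25 B}{12}$
$-29292 - \frac{h{\left(-214,85 \right)}}{W{\left(102,-175 \right)}} = -29292 - \frac{\frac{25}{12} \left(-214\right)}{4 \cdot 102 \sqrt{2}} = -29292 - - \frac{2675}{6 \cdot 408 \sqrt{2}} = -29292 - - \frac{2675 \frac{\sqrt{2}}{816}}{6} = -29292 - - \frac{2675 \sqrt{2}}{4896} = -29292 + \frac{2675 \sqrt{2}}{4896}$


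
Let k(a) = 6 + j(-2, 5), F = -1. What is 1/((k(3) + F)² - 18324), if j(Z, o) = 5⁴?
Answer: 1/378576 ≈ 2.6415e-6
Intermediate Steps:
j(Z, o) = 625
k(a) = 631 (k(a) = 6 + 625 = 631)
1/((k(3) + F)² - 18324) = 1/((631 - 1)² - 18324) = 1/(630² - 18324) = 1/(396900 - 18324) = 1/378576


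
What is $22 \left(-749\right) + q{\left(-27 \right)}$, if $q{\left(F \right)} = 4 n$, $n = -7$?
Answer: $-16506$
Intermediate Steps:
$q{\left(F \right)} = -28$ ($q{\left(F \right)} = 4 \left(-7\right) = -28$)
$22 \left(-749\right) + q{\left(-27 \right)} = 22 \left(-749\right) - 28 = -16478 - 28 = -16506$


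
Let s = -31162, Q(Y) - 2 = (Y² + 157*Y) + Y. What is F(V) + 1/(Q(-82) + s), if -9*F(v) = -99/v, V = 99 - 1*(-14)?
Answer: 411199/4225296 ≈ 0.097318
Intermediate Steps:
Q(Y) = 2 + Y² + 158*Y (Q(Y) = 2 + ((Y² + 157*Y) + Y) = 2 + (Y² + 158*Y) = 2 + Y² + 158*Y)
V = 113 (V = 99 + 14 = 113)
F(v) = 11/v (F(v) = -(-11)/v = 11/v)
F(V) + 1/(Q(-82) + s) = 11/113 + 1/((2 + (-82)² + 158*(-82)) - 31162) = 11*(1/113) + 1/((2 + 6724 - 12956) - 31162) = 11/113 + 1/(-6230 - 31162) = 11/113 + 1/(-37392) = 11/113 - 1/37392 = 411199/4225296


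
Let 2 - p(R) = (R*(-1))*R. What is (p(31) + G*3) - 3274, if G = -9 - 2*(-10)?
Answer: -2278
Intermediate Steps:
G = 11 (G = -9 + 20 = 11)
p(R) = 2 + R**2 (p(R) = 2 - R*(-1)*R = 2 - (-R)*R = 2 - (-1)*R**2 = 2 + R**2)
(p(31) + G*3) - 3274 = ((2 + 31**2) + 11*3) - 3274 = ((2 + 961) + 33) - 3274 = (963 + 33) - 3274 = 996 - 3274 = -2278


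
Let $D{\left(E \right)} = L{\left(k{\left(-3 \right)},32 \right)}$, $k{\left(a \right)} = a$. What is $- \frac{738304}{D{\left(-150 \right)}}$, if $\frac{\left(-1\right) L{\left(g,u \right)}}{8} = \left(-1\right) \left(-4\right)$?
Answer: $23072$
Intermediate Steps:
$L{\left(g,u \right)} = -32$ ($L{\left(g,u \right)} = - 8 \left(\left(-1\right) \left(-4\right)\right) = \left(-8\right) 4 = -32$)
$D{\left(E \right)} = -32$
$- \frac{738304}{D{\left(-150 \right)}} = - \frac{738304}{-32} = \left(-738304\right) \left(- \frac{1}{32}\right) = 23072$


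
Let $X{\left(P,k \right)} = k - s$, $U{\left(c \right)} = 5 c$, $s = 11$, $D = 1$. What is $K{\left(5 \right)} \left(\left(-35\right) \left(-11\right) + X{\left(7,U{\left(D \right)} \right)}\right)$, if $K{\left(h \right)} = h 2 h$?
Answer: $18950$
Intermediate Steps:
$K{\left(h \right)} = 2 h^{2}$ ($K{\left(h \right)} = 2 h h = 2 h^{2}$)
$X{\left(P,k \right)} = -11 + k$ ($X{\left(P,k \right)} = k - 11 = -11 + k$)
$K{\left(5 \right)} \left(\left(-35\right) \left(-11\right) + X{\left(7,U{\left(D \right)} \right)}\right) = 2 \cdot 5^{2} \left(\left(-35\right) \left(-11\right) + \left(-11 + 5 \cdot 1\right)\right) = 2 \cdot 25 \left(385 + \left(-11 + 5\right)\right) = 50 \left(385 - 6\right) = 50 \cdot 379 = 18950$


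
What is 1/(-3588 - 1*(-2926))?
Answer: -1/662 ≈ -0.0015106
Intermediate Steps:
1/(-3588 - 1*(-2926)) = 1/(-3588 + 2926) = 1/(-662) = -1/662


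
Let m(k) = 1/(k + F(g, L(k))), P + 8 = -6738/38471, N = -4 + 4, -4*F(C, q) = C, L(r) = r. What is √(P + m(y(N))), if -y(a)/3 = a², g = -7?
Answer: I*√551428156426/269297 ≈ 2.7575*I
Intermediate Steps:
F(C, q) = -C/4
N = 0
y(a) = -3*a²
P = -314506/38471 (P = -8 - 6738/38471 = -314506/38471 ≈ -8.1751)
m(k) = 1/(7/4 + k) (m(k) = 1/(k - ¼*(-7)) = 1/(k + 7/4) = 1/(7/4 + k))
√(P + m(y(N))) = √(-314506/38471 + 4/(7 + 4*(-3*0²))) = √(-314506/38471 + 4/(7 + 4*(-3*0))) = √(-314506/38471 + 4/(7 + 4*0)) = √(-314506/38471 + 4/(7 + 0)) = √(-314506/38471 + 4/7) = √(-2047658/269297) = I*√551428156426/269297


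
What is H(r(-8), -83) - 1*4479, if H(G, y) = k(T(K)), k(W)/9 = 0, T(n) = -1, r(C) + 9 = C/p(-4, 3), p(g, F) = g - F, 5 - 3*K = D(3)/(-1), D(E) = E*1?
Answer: -4479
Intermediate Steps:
D(E) = E
K = 8/3 (K = 5/3 - 1/(-1) = 5/3 - (-1) = 5/3 - ⅓*(-3) = 5/3 + 1 = 8/3 ≈ 2.6667)
r(C) = -9 - C/7 (r(C) = -9 + C/(-4 - 1*3) = -9 + C/(-4 - 3) = -9 + C/(-7) = -9 + C*(-⅐) = -9 - C/7)
k(W) = 0 (k(W) = 9*0 = 0)
H(G, y) = 0
H(r(-8), -83) - 1*4479 = 0 - 1*4479 = 0 - 4479 = -4479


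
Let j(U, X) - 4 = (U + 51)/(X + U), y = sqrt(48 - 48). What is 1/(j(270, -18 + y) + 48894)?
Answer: 84/4107539 ≈ 2.0450e-5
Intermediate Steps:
y = 0 (y = sqrt(0) = 0)
j(U, X) = 4 + (51 + U)/(U + X) (j(U, X) = 4 + (U + 51)/(X + U) = 4 + (51 + U)/(U + X))
1/(j(270, -18 + y) + 48894) = 1/((51 + 4*(-18 + 0) + 5*270)/(270 + (-18 + 0)) + 48894) = 1/((51 + 4*(-18) + 1350)/(270 - 18) + 48894) = 1/((51 - 72 + 1350)/252 + 48894) = 1/((1/252)*1329 + 48894) = 1/(443/84 + 48894) = 1/(4107539/84) = 84/4107539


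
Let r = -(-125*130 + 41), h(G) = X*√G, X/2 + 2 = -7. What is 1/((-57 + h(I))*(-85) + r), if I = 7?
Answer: 3509/71147436 - 85*√7/23715812 ≈ 3.9837e-5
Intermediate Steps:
X = -18 (X = -4 + 2*(-7) = -4 - 14 = -18)
h(G) = -18*√G
r = 16209 (r = -(-16250 + 41) = -1*(-16209) = 16209)
1/((-57 + h(I))*(-85) + r) = 1/((-57 - 18*√7)*(-85) + 16209) = 1/((4845 + 1530*√7) + 16209) = 1/(21054 + 1530*√7)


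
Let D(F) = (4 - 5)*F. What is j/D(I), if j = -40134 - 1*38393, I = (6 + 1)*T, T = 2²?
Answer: 78527/28 ≈ 2804.5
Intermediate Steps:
T = 4
I = 28 (I = (6 + 1)*4 = 7*4 = 28)
D(F) = -F
j = -78527 (j = -40134 - 38393 = -78527)
j/D(I) = -78527/((-1*28)) = -78527/(-28) = -78527*(-1/28) = 78527/28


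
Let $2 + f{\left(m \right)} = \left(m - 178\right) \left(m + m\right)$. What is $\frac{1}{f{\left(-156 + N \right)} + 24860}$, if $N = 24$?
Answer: $\frac{1}{106698} \approx 9.3722 \cdot 10^{-6}$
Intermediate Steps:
$f{\left(m \right)} = -2 + 2 m \left(-178 + m\right)$ ($f{\left(m \right)} = -2 + \left(m - 178\right) \left(m + m\right) = -2 + \left(-178 + m\right) 2 m = -2 + 2 m \left(-178 + m\right)$)
$\frac{1}{f{\left(-156 + N \right)} + 24860} = \frac{1}{\left(-2 - 356 \left(-156 + 24\right) + 2 \left(-156 + 24\right)^{2}\right) + 24860} = \frac{1}{\left(-2 - -46992 + 2 \left(-132\right)^{2}\right) + 24860} = \frac{1}{\left(-2 + 46992 + 2 \cdot 17424\right) + 24860} = \frac{1}{\left(-2 + 46992 + 34848\right) + 24860} = \frac{1}{81838 + 24860} = \frac{1}{106698}$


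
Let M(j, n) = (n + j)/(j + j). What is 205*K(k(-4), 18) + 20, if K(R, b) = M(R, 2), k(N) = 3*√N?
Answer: 245/2 - 205*I/6 ≈ 122.5 - 34.167*I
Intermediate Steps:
M(j, n) = (j + n)/(2*j) (M(j, n) = (j + n)/((2*j)) = (j + n)*(1/(2*j)) = (j + n)/(2*j))
K(R, b) = (2 + R)/(2*R) (K(R, b) = (R + 2)/(2*R) = (2 + R)/(2*R))
205*K(k(-4), 18) + 20 = 205*((2 + 3*√(-4))/(2*((3*√(-4))))) + 20 = 205*((2 + 3*(2*I))/(2*((3*(2*I))))) + 20 = 205*((2 + 6*I)/(2*((6*I)))) + 20 = 205*((-I/6)*(2 + 6*I)/2) + 20 = 205*(-I*(2 + 6*I)/12) + 20 = -205*I*(2 + 6*I)/12 + 20 = 20 - 205*I*(2 + 6*I)/12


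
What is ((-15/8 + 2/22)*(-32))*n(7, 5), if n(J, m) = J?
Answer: 4396/11 ≈ 399.64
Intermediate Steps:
((-15/8 + 2/22)*(-32))*n(7, 5) = ((-15/8 + 2/22)*(-32))*7 = ((-15*⅛ + 2*(1/22))*(-32))*7 = ((-15/8 + 1/11)*(-32))*7 = -157/88*(-32)*7 = (628/11)*7 = 4396/11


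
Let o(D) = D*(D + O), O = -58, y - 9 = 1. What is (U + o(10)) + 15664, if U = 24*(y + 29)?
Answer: 16120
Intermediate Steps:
y = 10 (y = 9 + 1 = 10)
U = 936 (U = 24*(10 + 29) = 24*39 = 936)
o(D) = D*(-58 + D) (o(D) = D*(D - 58) = D*(-58 + D))
(U + o(10)) + 15664 = (936 + 10*(-58 + 10)) + 15664 = (936 + 10*(-48)) + 15664 = (936 - 480) + 15664 = 456 + 15664 = 16120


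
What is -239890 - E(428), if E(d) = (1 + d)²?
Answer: -423931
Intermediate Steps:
-239890 - E(428) = -239890 - (1 + 428)² = -239890 - 1*429² = -239890 - 1*184041 = -239890 - 184041 = -423931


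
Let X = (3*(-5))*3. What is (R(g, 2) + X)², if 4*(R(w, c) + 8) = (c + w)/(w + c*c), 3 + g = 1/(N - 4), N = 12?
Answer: 3667225/1296 ≈ 2829.6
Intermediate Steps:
X = -45 (X = -15*3 = -45)
g = -23/8 (g = -3 + 1/(12 - 4) = -3 + 1/8 = -3 + ⅛ = -23/8 ≈ -2.8750)
R(w, c) = -8 + (c + w)/(4*(w + c²)) (R(w, c) = -8 + ((c + w)/(w + c*c))/4 = -8 + ((c + w)/(w + c²))/4 = -8 + (c + w)/(4*(w + c²)))
(R(g, 2) + X)² = ((2 - 32*2² - 31*(-23/8))/(4*(-23/8 + 2²)) - 45)² = ((2 - 32*4 + 713/8)/(4*(-23/8 + 4)) - 45)² = ((2 - 128 + 713/8)/(4*(9/8)) - 45)² = ((¼)*(8/9)*(-295/8) - 45)² = (-295/36 - 45)² = (-1915/36)² = 3667225/1296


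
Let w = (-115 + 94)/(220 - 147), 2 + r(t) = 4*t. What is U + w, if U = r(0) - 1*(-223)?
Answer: 16112/73 ≈ 220.71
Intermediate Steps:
r(t) = -2 + 4*t
U = 221 (U = (-2 + 4*0) - 1*(-223) = (-2 + 0) + 223 = -2 + 223 = 221)
w = -21/73 ≈ -0.28767
U + w = 221 - 21/73 = 16112/73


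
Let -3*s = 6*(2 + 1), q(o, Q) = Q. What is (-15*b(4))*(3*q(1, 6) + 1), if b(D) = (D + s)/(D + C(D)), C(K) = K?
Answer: 285/4 ≈ 71.250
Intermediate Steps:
s = -6 (s = -2*(2 + 1) = -2*3 = -⅓*18 = -6)
b(D) = (-6 + D)/(2*D) (b(D) = (D - 6)/(D + D) = (-6 + D)/((2*D)) = (-6 + D)*(1/(2*D)) = (-6 + D)/(2*D))
(-15*b(4))*(3*q(1, 6) + 1) = (-15*(-6 + 4)/(2*4))*(3*6 + 1) = (-15*(-2)/(2*4))*(18 + 1) = -15*(-¼)*19 = (15/4)*19 = 285/4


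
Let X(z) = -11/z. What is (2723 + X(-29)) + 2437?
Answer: 149651/29 ≈ 5160.4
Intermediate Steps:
(2723 + X(-29)) + 2437 = (2723 - 11/(-29)) + 2437 = (2723 - 11*(-1/29)) + 2437 = (2723 + 11/29) + 2437 = 78978/29 + 2437 = 149651/29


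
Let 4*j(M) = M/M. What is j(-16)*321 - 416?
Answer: -1343/4 ≈ -335.75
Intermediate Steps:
j(M) = ¼ (j(M) = (M/M)/4 = (¼)*1 = ¼)
j(-16)*321 - 416 = (¼)*321 - 416 = 321/4 - 416 = -1343/4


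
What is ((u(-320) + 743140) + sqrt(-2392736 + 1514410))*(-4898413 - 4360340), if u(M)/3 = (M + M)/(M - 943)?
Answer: -2896717351162740/421 - 9258753*I*sqrt(878326) ≈ -6.8806e+12 - 8.6772e+9*I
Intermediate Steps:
u(M) = 6*M/(-943 + M) (u(M) = 3*((M + M)/(M - 943)) = 3*((2*M)/(-943 + M)) = 3*(2*M/(-943 + M)) = 6*M/(-943 + M))
((u(-320) + 743140) + sqrt(-2392736 + 1514410))*(-4898413 - 4360340) = ((6*(-320)/(-943 - 320) + 743140) + sqrt(-2392736 + 1514410))*(-4898413 - 4360340) = ((6*(-320)/(-1263) + 743140) + sqrt(-878326))*(-9258753) = ((6*(-320)*(-1/1263) + 743140) + I*sqrt(878326))*(-9258753) = ((640/421 + 743140) + I*sqrt(878326))*(-9258753) = (312862580/421 + I*sqrt(878326))*(-9258753) = -2896717351162740/421 - 9258753*I*sqrt(878326)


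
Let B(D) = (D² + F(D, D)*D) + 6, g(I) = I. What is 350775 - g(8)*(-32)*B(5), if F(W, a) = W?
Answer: 365111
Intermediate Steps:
B(D) = 6 + 2*D² (B(D) = (D² + D*D) + 6 = (D² + D²) + 6 = 2*D² + 6 = 6 + 2*D²)
350775 - g(8)*(-32)*B(5) = 350775 - 8*(-32)*(6 + 2*5²) = 350775 - (-256)*(6 + 2*25) = 350775 - (-256)*(6 + 50) = 350775 - (-256)*56 = 350775 - 1*(-14336) = 350775 + 14336 = 365111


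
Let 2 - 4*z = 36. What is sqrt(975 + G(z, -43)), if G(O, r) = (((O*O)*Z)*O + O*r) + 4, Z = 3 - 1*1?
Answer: sqrt(465)/2 ≈ 10.782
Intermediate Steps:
z = -17/2 (z = 1/2 - 1/4*36 = 1/2 - 9 = -17/2 ≈ -8.5000)
Z = 2 (Z = 3 - 1 = 2)
G(O, r) = 4 + 2*O**3 + O*r (G(O, r) = (((O*O)*2)*O + O*r) + 4 = ((O**2*2)*O + O*r) + 4 = ((2*O**2)*O + O*r) + 4 = (2*O**3 + O*r) + 4 = 4 + 2*O**3 + O*r)
sqrt(975 + G(z, -43)) = sqrt(975 + (4 + 2*(-17/2)**3 - 17/2*(-43))) = sqrt(975 + (4 + 2*(-4913/8) + 731/2)) = sqrt(975 + (4 - 4913/4 + 731/2)) = sqrt(975 - 3435/4) = sqrt(465/4) = sqrt(465)/2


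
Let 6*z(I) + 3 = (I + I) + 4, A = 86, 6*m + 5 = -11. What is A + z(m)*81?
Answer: 55/2 ≈ 27.500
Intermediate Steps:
m = -8/3 (m = -⅚ + (⅙)*(-11) = -⅚ - 11/6 = -8/3 ≈ -2.6667)
z(I) = ⅙ + I/3 (z(I) = -½ + ((I + I) + 4)/6 = -½ + (2*I + 4)/6 = -½ + (4 + 2*I)/6 = -½ + (⅔ + I/3) = ⅙ + I/3)
A + z(m)*81 = 86 + (⅙ + (⅓)*(-8/3))*81 = 86 + (⅙ - 8/9)*81 = 86 - 13/18*81 = 86 - 117/2 = 55/2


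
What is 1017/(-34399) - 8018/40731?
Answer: -317234609/1401105669 ≈ -0.22642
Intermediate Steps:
1017/(-34399) - 8018/40731 = 1017*(-1/34399) - 8018*1/40731 = -1017/34399 - 8018/40731 = -317234609/1401105669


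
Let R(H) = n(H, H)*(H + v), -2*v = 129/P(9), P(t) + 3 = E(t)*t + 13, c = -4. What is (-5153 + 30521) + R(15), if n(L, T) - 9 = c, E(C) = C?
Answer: 4629981/182 ≈ 25439.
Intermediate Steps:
n(L, T) = 5 (n(L, T) = 9 - 4 = 5)
P(t) = 10 + t² (P(t) = -3 + (t*t + 13) = -3 + (t² + 13) = -3 + (13 + t²) = 10 + t²)
v = -129/182 (v = -129/(2*(10 + 9²)) = -129/(2*(10 + 81)) = -129/(2*91) = -½*129/91 = -129/182 ≈ -0.70879)
R(H) = -645/182 + 5*H (R(H) = 5*(H - 129/182) = 5*(-129/182 + H) = -645/182 + 5*H)
(-5153 + 30521) + R(15) = (-5153 + 30521) + (-645/182 + 5*15) = 25368 + (-645/182 + 75) = 25368 + 13005/182 = 4629981/182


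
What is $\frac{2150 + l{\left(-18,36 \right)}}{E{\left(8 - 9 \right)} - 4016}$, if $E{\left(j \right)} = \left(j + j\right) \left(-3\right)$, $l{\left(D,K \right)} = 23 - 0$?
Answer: $- \frac{2173}{4010} \approx -0.54189$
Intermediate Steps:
$l{\left(D,K \right)} = 23$ ($l{\left(D,K \right)} = 23 + 0 = 23$)
$E{\left(j \right)} = - 6 j$ ($E{\left(j \right)} = 2 j \left(-3\right) = - 6 j$)
$\frac{2150 + l{\left(-18,36 \right)}}{E{\left(8 - 9 \right)} - 4016} = \frac{2150 + 23}{- 6 \left(8 - 9\right) - 4016} = \frac{2173}{\left(-6\right) \left(-1\right) - 4016} = \frac{2173}{6 - 4016} = \frac{2173}{-4010} = 2173 \left(- \frac{1}{4010}\right) = - \frac{2173}{4010}$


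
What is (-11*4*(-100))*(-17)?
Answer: -74800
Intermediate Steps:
(-11*4*(-100))*(-17) = -44*(-100)*(-17) = 4400*(-17) = -74800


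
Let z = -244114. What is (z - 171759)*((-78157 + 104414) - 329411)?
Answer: 126073563442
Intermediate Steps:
(z - 171759)*((-78157 + 104414) - 329411) = (-244114 - 171759)*((-78157 + 104414) - 329411) = -415873*(26257 - 329411) = -415873*(-303154) = 126073563442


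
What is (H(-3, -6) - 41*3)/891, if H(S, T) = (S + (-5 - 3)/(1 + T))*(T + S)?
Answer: -184/1485 ≈ -0.12391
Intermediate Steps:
H(S, T) = (S + T)*(S - 8/(1 + T)) (H(S, T) = (S - 8/(1 + T))*(S + T) = (S + T)*(S - 8/(1 + T)))
(H(-3, -6) - 41*3)/891 = (((-3)² - 8*(-3) - 8*(-6) - 3*(-6) - 3*(-6)² - 6*(-3)²)/(1 - 6) - 41*3)/891 = ((9 + 24 + 48 + 18 - 3*36 - 6*9)/(-5) - 123)*(1/891) = (-(9 + 24 + 48 + 18 - 108 - 54)/5 - 123)*(1/891) = (-⅕*(-63) - 123)*(1/891) = (63/5 - 123)*(1/891) = -552/5*1/891 = -184/1485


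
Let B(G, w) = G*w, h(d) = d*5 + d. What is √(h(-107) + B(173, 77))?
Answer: √12679 ≈ 112.60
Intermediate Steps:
h(d) = 6*d (h(d) = 5*d + d = 6*d)
√(h(-107) + B(173, 77)) = √(6*(-107) + 173*77) = √(-642 + 13321) = √12679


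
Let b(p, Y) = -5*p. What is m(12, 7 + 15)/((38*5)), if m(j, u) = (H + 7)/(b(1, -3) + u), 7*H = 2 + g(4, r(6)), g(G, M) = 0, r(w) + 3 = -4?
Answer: 3/1330 ≈ 0.0022556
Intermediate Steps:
r(w) = -7 (r(w) = -3 - 4 = -7)
H = 2/7 (H = (2 + 0)/7 = (⅐)*2 = 2/7 ≈ 0.28571)
m(j, u) = 51/(7*(-5 + u)) (m(j, u) = (2/7 + 7)/(-5*1 + u) = 51/(7*(-5 + u)))
m(12, 7 + 15)/((38*5)) = (51/(7*(-5 + (7 + 15))))/((38*5)) = (51/(7*(-5 + 22)))/190 = ((51/7)/17)*(1/190) = ((51/7)*(1/17))*(1/190) = (3/7)*(1/190) = 3/1330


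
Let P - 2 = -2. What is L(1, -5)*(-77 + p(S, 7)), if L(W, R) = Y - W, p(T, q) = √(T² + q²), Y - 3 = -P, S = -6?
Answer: -154 + 2*√85 ≈ -135.56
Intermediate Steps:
P = 0 (P = 2 - 2 = 0)
Y = 3 (Y = 3 - 1*0 = 3 + 0 = 3)
L(W, R) = 3 - W
L(1, -5)*(-77 + p(S, 7)) = (3 - 1*1)*(-77 + √((-6)² + 7²)) = (3 - 1)*(-77 + √(36 + 49)) = 2*(-77 + √85) = -154 + 2*√85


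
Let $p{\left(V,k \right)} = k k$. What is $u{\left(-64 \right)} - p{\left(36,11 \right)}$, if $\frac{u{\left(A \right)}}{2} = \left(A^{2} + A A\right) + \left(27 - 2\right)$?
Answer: $16313$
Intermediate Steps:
$u{\left(A \right)} = 50 + 4 A^{2}$ ($u{\left(A \right)} = 2 \left(\left(A^{2} + A A\right) + \left(27 - 2\right)\right) = 2 \left(\left(A^{2} + A^{2}\right) + \left(27 - 2\right)\right) = 2 \left(2 A^{2} + 25\right) = 2 \left(25 + 2 A^{2}\right) = 50 + 4 A^{2}$)
$p{\left(V,k \right)} = k^{2}$
$u{\left(-64 \right)} - p{\left(36,11 \right)} = \left(50 + 4 \left(-64\right)^{2}\right) - 11^{2} = \left(50 + 4 \cdot 4096\right) - 121 = \left(50 + 16384\right) - 121 = 16434 - 121 = 16313$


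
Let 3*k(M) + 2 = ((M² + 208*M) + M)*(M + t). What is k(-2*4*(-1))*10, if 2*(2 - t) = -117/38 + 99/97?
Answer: 117611840/1843 ≈ 63815.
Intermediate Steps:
t = 22331/7372 (t = 2 - (-117/38 + 99/97)/2 = 2 - ½*(-7587/3686) = 2 + 7587/7372 = 22331/7372 ≈ 3.0292)
k(M) = -⅔ + (22331/7372 + M)*(M² + 209*M)/3 (k(M) = -⅔ + (((M² + 208*M) + M)*(M + 22331/7372))/3 = -⅔ + ((M² + 209*M)*(22331/7372 + M))/3 = -⅔ + ((22331/7372 + M)*(M² + 209*M))/3 = -⅔ + (22331/7372 + M)*(M² + 209*M)/3)
k(-2*4*(-1))*10 = (-⅔ + (-2*4*(-1))³/3 + 245641*(-2*4*(-1))/1164 + 1563079*(-2*4*(-1))²/22116)*10 = (-⅔ + (-8*(-1))³/3 + 245641*(-8*(-1))/1164 + 1563079*(-8*(-1))²/22116)*10 = (-⅔ + (⅓)*8³ + (245641/1164)*8 + (1563079/22116)*8²)*10 = (-⅔ + (⅓)*512 + 491282/291 + (1563079/22116)*64)*10 = (-⅔ + 512/3 + 491282/291 + 25009264/5529)*10 = (11761184/1843)*10 = 117611840/1843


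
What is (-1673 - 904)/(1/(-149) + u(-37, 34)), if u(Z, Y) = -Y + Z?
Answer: 383973/10580 ≈ 36.292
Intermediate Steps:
u(Z, Y) = Z - Y
(-1673 - 904)/(1/(-149) + u(-37, 34)) = (-1673 - 904)/(1/(-149) + (-37 - 1*34)) = -2577/(-1/149 + (-37 - 34)) = -2577/(-1/149 - 71) = -2577/(-10580/149) = -2577*(-149/10580) = 383973/10580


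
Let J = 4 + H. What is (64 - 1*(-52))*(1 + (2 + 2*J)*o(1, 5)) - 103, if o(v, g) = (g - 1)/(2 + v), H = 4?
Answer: 2797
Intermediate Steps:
J = 8 (J = 4 + 4 = 8)
o(v, g) = (-1 + g)/(2 + v)
(64 - 1*(-52))*(1 + (2 + 2*J)*o(1, 5)) - 103 = (64 - 1*(-52))*(1 + (2 + 2*8)*((-1 + 5)/(2 + 1))) - 103 = (64 + 52)*(1 + (2 + 16)*(4/3)) - 103 = 116*(1 + 18*((1/3)*4)) - 103 = 116*(1 + 18*(4/3)) - 103 = 116*(1 + 24) - 103 = 116*25 - 103 = 2900 - 103 = 2797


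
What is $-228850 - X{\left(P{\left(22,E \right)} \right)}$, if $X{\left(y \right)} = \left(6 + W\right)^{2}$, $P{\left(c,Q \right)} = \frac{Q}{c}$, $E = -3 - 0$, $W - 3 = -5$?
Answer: $-228866$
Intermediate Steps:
$W = -2$ ($W = 3 - 5 = -2$)
$E = -3$ ($E = -3 + 0 = -3$)
$X{\left(y \right)} = 16$ ($X{\left(y \right)} = \left(6 - 2\right)^{2} = 4^{2} = 16$)
$-228850 - X{\left(P{\left(22,E \right)} \right)} = -228850 - 16 = -228866$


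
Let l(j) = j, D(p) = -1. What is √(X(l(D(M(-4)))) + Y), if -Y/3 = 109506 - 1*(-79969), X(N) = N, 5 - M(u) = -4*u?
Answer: I*√568426 ≈ 753.94*I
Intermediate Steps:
M(u) = 5 + 4*u (M(u) = 5 - (-4)*u = 5 + 4*u)
Y = -568425 (Y = -3*(109506 - 1*(-79969)) = -3*(109506 + 79969) = -3*189475 = -568425)
√(X(l(D(M(-4)))) + Y) = √(-1 - 568425) = √(-568426) = I*√568426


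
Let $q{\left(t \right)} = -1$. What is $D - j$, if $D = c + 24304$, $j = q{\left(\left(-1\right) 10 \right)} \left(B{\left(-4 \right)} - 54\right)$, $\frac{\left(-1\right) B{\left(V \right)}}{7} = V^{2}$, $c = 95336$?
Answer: $119474$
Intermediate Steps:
$B{\left(V \right)} = - 7 V^{2}$
$j = 166$ ($j = - (- 7 \left(-4\right)^{2} - 54) = - (\left(-7\right) 16 - 54) = - (-112 - 54) = \left(-1\right) \left(-166\right) = 166$)
$D = 119640$ ($D = 95336 + 24304 = 119640$)
$D - j = 119640 - 166 = 119474$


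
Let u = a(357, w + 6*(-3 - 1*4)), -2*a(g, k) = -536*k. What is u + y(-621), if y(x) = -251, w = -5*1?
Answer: -12847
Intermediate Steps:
w = -5
a(g, k) = 268*k (a(g, k) = -(-1)*536*k/2 = -(-268)*k = 268*k)
u = -12596 (u = 268*(-5 + 6*(-3 - 1*4)) = 268*(-5 + 6*(-3 - 4)) = 268*(-5 + 6*(-7)) = 268*(-5 - 42) = 268*(-47) = -12596)
u + y(-621) = -12596 - 251 = -12847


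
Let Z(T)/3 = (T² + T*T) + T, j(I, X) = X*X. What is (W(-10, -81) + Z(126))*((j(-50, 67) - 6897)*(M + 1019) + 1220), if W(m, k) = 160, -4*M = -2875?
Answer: -400733315908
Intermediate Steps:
M = 2875/4 (M = -¼*(-2875) = 2875/4 ≈ 718.75)
j(I, X) = X²
Z(T) = 3*T + 6*T² (Z(T) = 3*((T² + T*T) + T) = 3*((T² + T²) + T) = 3*(2*T² + T) = 3*(T + 2*T²) = 3*T + 6*T²)
(W(-10, -81) + Z(126))*((j(-50, 67) - 6897)*(M + 1019) + 1220) = (160 + 3*126*(1 + 2*126))*((67² - 6897)*(2875/4 + 1019) + 1220) = (160 + 3*126*(1 + 252))*((4489 - 6897)*(6951/4) + 1220) = (160 + 3*126*253)*(-2408*6951/4 + 1220) = (160 + 95634)*(-4184502 + 1220) = 95794*(-4183282) = -400733315908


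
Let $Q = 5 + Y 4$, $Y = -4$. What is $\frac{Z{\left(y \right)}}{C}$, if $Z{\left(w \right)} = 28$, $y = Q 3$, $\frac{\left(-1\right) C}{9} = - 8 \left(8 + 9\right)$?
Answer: $\frac{7}{306} \approx 0.022876$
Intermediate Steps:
$Q = -11$ ($Q = 5 - 16 = -11$)
$C = 1224$ ($C = - 9 \left(- 8 \left(8 + 9\right)\right) = - 9 \left(\left(-8\right) 17\right) = \left(-9\right) \left(-136\right) = 1224$)
$y = -33$ ($y = \left(-11\right) 3 = -33$)
$\frac{Z{\left(y \right)}}{C} = \frac{28}{1224} = 28 \cdot \frac{1}{1224} = \frac{7}{306}$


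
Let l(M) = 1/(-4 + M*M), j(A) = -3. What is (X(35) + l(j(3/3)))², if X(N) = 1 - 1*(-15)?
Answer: 6561/25 ≈ 262.44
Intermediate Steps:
l(M) = 1/(-4 + M²)
X(N) = 16 (X(N) = 1 + 15 = 16)
(X(35) + l(j(3/3)))² = (16 + 1/(-4 + (-3)²))² = (16 + 1/(-4 + 9))² = (16 + 1/5)² = (16 + ⅕)² = (81/5)² = 6561/25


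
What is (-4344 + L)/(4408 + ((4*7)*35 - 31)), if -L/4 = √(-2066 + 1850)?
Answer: -4344/5357 - 24*I*√6/5357 ≈ -0.8109 - 0.010974*I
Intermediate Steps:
L = -24*I*√6 (L = -4*√(-2066 + 1850) = -24*I*√6 ≈ -58.788*I)
(-4344 + L)/(4408 + ((4*7)*35 - 31)) = (-4344 - 24*I*√6)/(4408 + ((4*7)*35 - 31)) = (-4344 - 24*I*√6)/(4408 + (28*35 - 31)) = (-4344 - 24*I*√6)/(4408 + (980 - 31)) = (-4344 - 24*I*√6)/(4408 + 949) = (-4344 - 24*I*√6)/5357 = (-4344 - 24*I*√6)*(1/5357) = -4344/5357 - 24*I*√6/5357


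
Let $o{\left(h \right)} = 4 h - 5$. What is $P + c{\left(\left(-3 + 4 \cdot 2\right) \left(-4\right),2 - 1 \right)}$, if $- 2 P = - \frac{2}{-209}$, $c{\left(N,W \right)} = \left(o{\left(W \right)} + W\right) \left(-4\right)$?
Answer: $- \frac{1}{209} \approx -0.0047847$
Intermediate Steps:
$o{\left(h \right)} = -5 + 4 h$
$c{\left(N,W \right)} = 20 - 20 W$ ($c{\left(N,W \right)} = \left(\left(-5 + 4 W\right) + W\right) \left(-4\right) = \left(-5 + 5 W\right) \left(-4\right) = 20 - 20 W$)
$P = - \frac{1}{209}$ ($P = - \frac{\left(-2\right) \frac{1}{-209}}{2} = - \frac{\left(-2\right) \left(- \frac{1}{209}\right)}{2} = \left(- \frac{1}{2}\right) \frac{2}{209} = - \frac{1}{209} \approx -0.0047847$)
$P + c{\left(\left(-3 + 4 \cdot 2\right) \left(-4\right),2 - 1 \right)} = - \frac{1}{209} + \left(20 - 20 \left(2 - 1\right)\right) = - \frac{1}{209} + \left(20 - 20\right) = - \frac{1}{209} + 0 = - \frac{1}{209}$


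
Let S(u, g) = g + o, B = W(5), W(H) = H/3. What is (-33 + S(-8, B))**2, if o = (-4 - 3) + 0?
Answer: 13225/9 ≈ 1469.4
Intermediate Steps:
W(H) = H/3 (W(H) = H*(1/3) = H/3)
B = 5/3 (B = (1/3)*5 = 5/3 ≈ 1.6667)
o = -7 (o = -7 + 0 = -7)
S(u, g) = -7 + g (S(u, g) = g - 7 = -7 + g)
(-33 + S(-8, B))**2 = (-33 + (-7 + 5/3))**2 = (-33 - 16/3)**2 = (-115/3)**2 = 13225/9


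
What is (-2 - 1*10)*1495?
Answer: -17940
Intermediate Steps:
(-2 - 1*10)*1495 = (-2 - 10)*1495 = -12*1495 = -17940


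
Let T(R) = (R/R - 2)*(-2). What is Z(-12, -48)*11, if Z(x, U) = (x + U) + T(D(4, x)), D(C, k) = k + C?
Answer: -638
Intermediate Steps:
D(C, k) = C + k
T(R) = 2 (T(R) = (1 - 2)*(-2) = -1*(-2) = 2)
Z(x, U) = 2 + U + x (Z(x, U) = (x + U) + 2 = (U + x) + 2 = 2 + U + x)
Z(-12, -48)*11 = (2 - 48 - 12)*11 = -58*11 = -638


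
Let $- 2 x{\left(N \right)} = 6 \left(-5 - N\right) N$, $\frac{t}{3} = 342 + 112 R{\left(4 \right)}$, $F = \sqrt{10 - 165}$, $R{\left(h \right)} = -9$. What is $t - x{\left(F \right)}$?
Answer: $-1533 - 15 i \sqrt{155} \approx -1533.0 - 186.75 i$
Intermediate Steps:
$F = i \sqrt{155}$ ($F = \sqrt{-155} = i \sqrt{155} \approx 12.45 i$)
$t = -1998$ ($t = 3 \left(342 + 112 \left(-9\right)\right) = 3 \left(342 - 1008\right) = 3 \left(-666\right) = -1998$)
$x{\left(N \right)} = - \frac{N \left(-30 - 6 N\right)}{2}$ ($x{\left(N \right)} = - \frac{6 \left(-5 - N\right) N}{2} = - \frac{\left(-30 - 6 N\right) N}{2} = - \frac{N \left(-30 - 6 N\right)}{2}$)
$t - x{\left(F \right)} = -1998 - 3 i \sqrt{155} \left(5 + i \sqrt{155}\right)$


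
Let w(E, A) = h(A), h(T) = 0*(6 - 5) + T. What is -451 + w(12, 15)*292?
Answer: 3929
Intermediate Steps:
h(T) = T (h(T) = 0*1 + T = 0 + T = T)
w(E, A) = A
-451 + w(12, 15)*292 = -451 + 15*292 = -451 + 4380 = 3929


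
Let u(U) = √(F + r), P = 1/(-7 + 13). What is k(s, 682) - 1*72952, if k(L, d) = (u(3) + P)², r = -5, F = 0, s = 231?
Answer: -2626451/36 + I*√5/3 ≈ -72957.0 + 0.74536*I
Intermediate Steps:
P = ⅙ (P = 1/6 = ⅙ ≈ 0.16667)
u(U) = I*√5 (u(U) = √(0 - 5) = √(-5) = I*√5)
k(L, d) = (⅙ + I*√5)² (k(L, d) = (I*√5 + ⅙)² = (⅙ + I*√5)²)
k(s, 682) - 1*72952 = (-179/36 + I*√5/3) - 1*72952 = (-179/36 + I*√5/3) - 72952 = -2626451/36 + I*√5/3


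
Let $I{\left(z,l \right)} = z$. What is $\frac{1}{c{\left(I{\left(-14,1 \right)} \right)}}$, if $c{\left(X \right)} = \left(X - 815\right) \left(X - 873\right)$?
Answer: $\frac{1}{735323} \approx 1.3599 \cdot 10^{-6}$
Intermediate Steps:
$c{\left(X \right)} = \left(-873 + X\right) \left(-815 + X\right)$ ($c{\left(X \right)} = \left(-815 + X\right) \left(-873 + X\right) = \left(-873 + X\right) \left(-815 + X\right)$)
$\frac{1}{c{\left(I{\left(-14,1 \right)} \right)}} = \frac{1}{711495 + \left(-14\right)^{2} - -23632} = \frac{1}{711495 + 196 + 23632} = \frac{1}{735323}$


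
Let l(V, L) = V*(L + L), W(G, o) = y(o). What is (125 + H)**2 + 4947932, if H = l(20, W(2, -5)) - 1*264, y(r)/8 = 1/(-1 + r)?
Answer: 44864317/9 ≈ 4.9849e+6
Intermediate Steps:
y(r) = 8/(-1 + r)
W(G, o) = 8/(-1 + o)
l(V, L) = 2*L*V (l(V, L) = V*(2*L) = 2*L*V)
H = -952/3 (H = 2*(8/(-1 - 5))*20 - 1*264 = 2*(8/(-6))*20 - 264 = 2*(8*(-1/6))*20 - 264 = 2*(-4/3)*20 - 264 = -160/3 - 264 = -952/3 ≈ -317.33)
(125 + H)**2 + 4947932 = (125 - 952/3)**2 + 4947932 = (-577/3)**2 + 4947932 = 332929/9 + 4947932 = 44864317/9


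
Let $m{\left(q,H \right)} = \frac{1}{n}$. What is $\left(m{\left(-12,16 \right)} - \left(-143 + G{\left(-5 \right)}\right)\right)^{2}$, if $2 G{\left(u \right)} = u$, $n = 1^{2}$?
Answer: $\frac{85849}{4} \approx 21462.0$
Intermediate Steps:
$n = 1$
$G{\left(u \right)} = \frac{u}{2}$
$m{\left(q,H \right)} = 1$ ($m{\left(q,H \right)} = 1^{-1} = 1$)
$\left(m{\left(-12,16 \right)} - \left(-143 + G{\left(-5 \right)}\right)\right)^{2} = \left(1 + \left(143 - \frac{1}{2} \left(-5\right)\right)\right)^{2} = \left(1 + \left(143 - - \frac{5}{2}\right)\right)^{2} = \left(1 + \left(143 + \frac{5}{2}\right)\right)^{2} = \left(1 + \frac{291}{2}\right)^{2} = \left(\frac{293}{2}\right)^{2} = \frac{85849}{4}$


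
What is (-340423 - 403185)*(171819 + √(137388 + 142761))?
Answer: -127765982952 - 743608*√280149 ≈ -1.2816e+11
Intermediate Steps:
(-340423 - 403185)*(171819 + √(137388 + 142761)) = -743608*(171819 + √280149) = -127765982952 - 743608*√280149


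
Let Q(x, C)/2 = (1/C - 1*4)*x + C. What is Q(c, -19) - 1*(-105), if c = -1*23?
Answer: 4815/19 ≈ 253.42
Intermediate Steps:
c = -23
Q(x, C) = 2*C + 2*x*(-4 + 1/C) (Q(x, C) = 2*((1/C - 1*4)*x + C) = 2*((1/C - 4)*x + C) = 2*((-4 + 1/C)*x + C) = 2*(x*(-4 + 1/C) + C) = 2*(C + x*(-4 + 1/C)) = 2*C + 2*x*(-4 + 1/C))
Q(c, -19) - 1*(-105) = (-8*(-23) + 2*(-19) + 2*(-23)/(-19)) - 1*(-105) = (184 - 38 + 2*(-23)*(-1/19)) + 105 = (184 - 38 + 46/19) + 105 = 2820/19 + 105 = 4815/19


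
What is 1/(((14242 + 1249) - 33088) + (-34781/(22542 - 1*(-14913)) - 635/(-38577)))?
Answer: -43784895/770522735579 ≈ -5.6825e-5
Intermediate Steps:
1/(((14242 + 1249) - 33088) + (-34781/(22542 - 1*(-14913)) - 635/(-38577))) = 1/((15491 - 33088) + (-34781/(22542 + 14913) - 635*(-1/38577))) = 1/(-17597 + (-34781/37455 + 635/38577)) = 1/(-17597 - 39938264/43784895) = 1/(-770522735579/43784895) = -43784895/770522735579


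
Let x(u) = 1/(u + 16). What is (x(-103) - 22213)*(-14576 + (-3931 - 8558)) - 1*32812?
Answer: 52301123936/87 ≈ 6.0116e+8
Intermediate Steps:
x(u) = 1/(16 + u)
(x(-103) - 22213)*(-14576 + (-3931 - 8558)) - 1*32812 = (1/(16 - 103) - 22213)*(-14576 + (-3931 - 8558)) - 1*32812 = (1/(-87) - 22213)*(-14576 - 12489) - 32812 = (-1/87 - 22213)*(-27065) - 32812 = -1932532/87*(-27065) - 32812 = 52303978580/87 - 32812 = 52301123936/87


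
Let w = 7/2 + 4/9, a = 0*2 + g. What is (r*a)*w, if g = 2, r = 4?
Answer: 284/9 ≈ 31.556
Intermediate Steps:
a = 2 (a = 0*2 + 2 = 0 + 2 = 2)
w = 71/18 (w = 7*(½) + 4*(⅑) = 7/2 + 4/9 = 71/18 ≈ 3.9444)
(r*a)*w = (4*2)*(71/18) = 8*(71/18) = 284/9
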